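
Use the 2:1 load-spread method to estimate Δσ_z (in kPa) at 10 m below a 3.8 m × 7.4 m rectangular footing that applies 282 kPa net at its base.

By the 2:1 method the load spreads at 1 horizontal : 2 vertical, so at depth z the loaded area has grown by z in each plan dimension:
Δσ = qBL/((B+z)(L+z)) = 282×3.8×7.4/((3.8+10)(7.4+10)) = 33.024 kPa

Δσ_z ≈ 33 kPa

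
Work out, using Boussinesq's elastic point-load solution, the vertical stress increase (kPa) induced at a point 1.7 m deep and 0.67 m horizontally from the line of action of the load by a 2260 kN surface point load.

Δσ_z ≈ 260 kPa

Boussinesq vertical stress below a point load on an elastic half-space:
Δσ_z = 3P/(2πz²) · [1 + (r/z)²]^(−5/2)
r/z = 0.67/1.7 = 0.39412; [1+(r/z)²]^(−5/2) = 0.69701.
Δσ_z = 3×2260/(2π×1.7²) × 0.69701 = 373.38 × 0.69701 = 260.2 kPa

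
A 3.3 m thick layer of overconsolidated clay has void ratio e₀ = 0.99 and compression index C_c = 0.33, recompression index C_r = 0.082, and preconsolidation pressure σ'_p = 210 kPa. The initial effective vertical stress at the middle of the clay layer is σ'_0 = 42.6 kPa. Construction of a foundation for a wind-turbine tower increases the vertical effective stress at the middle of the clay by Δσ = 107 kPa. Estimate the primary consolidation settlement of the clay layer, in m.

S_c ≈ 0.0742 m

Final effective stress: σ'_f = 42.6 + 107 = 149.6 kPa.
σ'_f = 149.6 ≤ σ'_p = 210 kPa, so the clay remains overconsolidated and only the recompression index applies:
S_c = C_r·H/(1+e₀)·log₁₀(σ'_f/σ'_0) = 0.082×3.3/1.99×log₁₀(149.6/42.6)
    = 0.13598 × 0.54552 = 0.07418 m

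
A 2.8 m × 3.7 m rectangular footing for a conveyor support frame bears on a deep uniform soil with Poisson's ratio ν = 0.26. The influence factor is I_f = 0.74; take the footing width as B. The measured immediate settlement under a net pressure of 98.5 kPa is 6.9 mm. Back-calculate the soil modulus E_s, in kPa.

E_s ≈ 27600 kPa

S_e = q·B·(1−ν²)/E_s · I_f  ⇒  E_s = q·B·(1−ν²)·I_f / S_e.
E_s = 98.5 × 2.8 × 0.9324 × 0.74 / 0.0069 = 27580 kPa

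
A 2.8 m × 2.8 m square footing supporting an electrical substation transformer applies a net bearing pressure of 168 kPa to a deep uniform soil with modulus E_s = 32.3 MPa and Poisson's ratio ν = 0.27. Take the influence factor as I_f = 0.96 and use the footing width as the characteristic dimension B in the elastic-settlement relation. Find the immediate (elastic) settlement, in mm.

S_e ≈ 13 mm

Immediate (elastic) settlement: S_e = q·B·(1−ν²)/E_s · I_f.
E_s = 32.3 MPa = 32300 kPa.
S_e = 168 × 2.8 × (1 − 0.27²) / 32300 × 0.96
    = 168 × 2.8 × 0.9271 / 32300 × 0.96
    = 0.01296 m = 12.96 mm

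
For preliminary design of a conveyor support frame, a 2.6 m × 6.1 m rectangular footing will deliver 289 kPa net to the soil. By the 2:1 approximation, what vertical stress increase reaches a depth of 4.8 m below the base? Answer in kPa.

Δσ_z ≈ 56.8 kPa

By the 2:1 method the load spreads at 1 horizontal : 2 vertical, so at depth z the loaded area has grown by z in each plan dimension:
Δσ = qBL/((B+z)(L+z)) = 289×2.6×6.1/((2.6+4.8)(6.1+4.8)) = 56.825 kPa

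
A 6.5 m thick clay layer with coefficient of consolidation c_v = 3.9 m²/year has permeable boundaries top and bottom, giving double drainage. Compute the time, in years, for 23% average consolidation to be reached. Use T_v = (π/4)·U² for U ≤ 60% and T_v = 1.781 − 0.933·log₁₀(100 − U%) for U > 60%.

Drainage path length: H_d = H/2 = 3.25 m (double drainage).
U ≤ 60%: T_v = (π/4)·U² = (π/4)×0.23² = 0.041548.
t = T_v·H_d²/c_v = 0.041548×3.25²/3.9 = 0.1125 years.

t ≈ 0.113 years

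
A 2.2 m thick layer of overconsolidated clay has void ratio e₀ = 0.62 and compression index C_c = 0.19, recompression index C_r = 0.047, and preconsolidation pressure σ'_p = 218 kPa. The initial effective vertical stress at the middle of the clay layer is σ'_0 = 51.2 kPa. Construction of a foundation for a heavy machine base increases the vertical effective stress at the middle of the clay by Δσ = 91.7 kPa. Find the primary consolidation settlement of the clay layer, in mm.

S_c ≈ 28.5 mm

Final effective stress: σ'_f = 51.2 + 91.7 = 142.9 kPa.
σ'_f = 142.9 ≤ σ'_p = 218 kPa, so the clay remains overconsolidated and only the recompression index applies:
S_c = C_r·H/(1+e₀)·log₁₀(σ'_f/σ'_0) = 0.047×2.2/1.62×log₁₀(142.9/51.2)
    = 0.063826 × 0.44576 = 0.02845 m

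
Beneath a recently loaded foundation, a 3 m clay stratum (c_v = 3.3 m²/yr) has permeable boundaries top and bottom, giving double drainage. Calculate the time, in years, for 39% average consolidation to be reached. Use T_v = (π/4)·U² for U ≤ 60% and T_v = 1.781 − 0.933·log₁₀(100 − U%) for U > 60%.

t ≈ 0.0815 years

Drainage path length: H_d = H/2 = 1.5 m (double drainage).
U ≤ 60%: T_v = (π/4)·U² = (π/4)×0.39² = 0.11946.
t = T_v·H_d²/c_v = 0.11946×1.5²/3.3 = 0.08145 years.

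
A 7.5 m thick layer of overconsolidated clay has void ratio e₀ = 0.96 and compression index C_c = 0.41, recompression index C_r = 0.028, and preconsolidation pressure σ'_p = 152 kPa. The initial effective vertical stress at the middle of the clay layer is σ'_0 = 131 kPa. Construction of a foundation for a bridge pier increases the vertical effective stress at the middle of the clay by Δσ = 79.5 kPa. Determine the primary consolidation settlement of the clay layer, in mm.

S_c ≈ 229 mm

Final effective stress: σ'_f = 131 + 79.5 = 210.5 kPa.
σ'_f = 210.5 > σ'_p = 152 kPa, so the stress path crosses the preconsolidation pressure — recompression up to σ'_p, then virgin compression beyond:
S_c = H/(1+e₀)·[C_r·log₁₀(σ'_p/σ'_0) + C_c·log₁₀(σ'_f/σ'_p)]
    = 7.5/1.96 × [0.028×log₁₀(152/131) + 0.41×log₁₀(210.5/152)]
    = 3.8265 × [0.001808 + 0.057977] = 0.2288 m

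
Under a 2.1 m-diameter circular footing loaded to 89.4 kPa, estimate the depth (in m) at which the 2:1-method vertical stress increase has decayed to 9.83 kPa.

z ≈ 4.23 m

2:1 spreading — at depth z the loaded area has grown by z in each plan dimension:
qD²/(D+z)² = Δσ_z ⇒ z = D(√(q/Δσ_z) − 1) = 2.1×(√(89.4/9.83) − 1) = 4.233 m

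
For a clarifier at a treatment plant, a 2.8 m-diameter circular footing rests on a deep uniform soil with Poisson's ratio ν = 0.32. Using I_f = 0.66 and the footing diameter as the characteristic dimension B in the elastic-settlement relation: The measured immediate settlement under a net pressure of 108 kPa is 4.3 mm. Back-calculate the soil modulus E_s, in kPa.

S_e = q·B·(1−ν²)/E_s · I_f  ⇒  E_s = q·B·(1−ν²)·I_f / S_e.
E_s = 108 × 2.8 × 0.8976 × 0.66 / 0.0043 = 41660 kPa

E_s ≈ 41700 kPa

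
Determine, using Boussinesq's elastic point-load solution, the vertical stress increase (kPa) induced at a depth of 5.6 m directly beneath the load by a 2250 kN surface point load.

Boussinesq vertical stress below a point load on an elastic half-space:
Δσ_z = 3P/(2πz²) · [1 + (r/z)²]^(−5/2)
r/z = 0/5.6 = 0; [1+(r/z)²]^(−5/2) = 1.
Δσ_z = 3×2250/(2π×5.6²) × 1 = 34.257 × 1 = 34.26 kPa

Δσ_z ≈ 34.3 kPa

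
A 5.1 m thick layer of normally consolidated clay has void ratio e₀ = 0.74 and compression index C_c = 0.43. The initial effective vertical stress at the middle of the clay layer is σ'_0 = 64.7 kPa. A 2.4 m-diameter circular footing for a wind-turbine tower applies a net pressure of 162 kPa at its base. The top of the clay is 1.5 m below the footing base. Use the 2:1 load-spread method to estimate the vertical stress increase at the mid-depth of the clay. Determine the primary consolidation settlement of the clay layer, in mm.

S_c ≈ 163 mm

Mid-depth of clay below the footing base: z = 1.5 + 5.1/2 = 4.05 m.
Stress increase at mid-clay by the 2:1 spreading method:
Δσ ≈ qD²/(D+z)² = 162×2.4²/(2.4+4.05)² = 22.429 kPa
Final effective stress: σ'_f = σ'_0 + Δσ = 64.7 + 22.429 = 87.129 kPa.
Normally consolidated clay, so the full stress increment lies on the virgin compression line:
S_c = C_c·H/(1+e₀)·log₁₀(σ'_f/σ'_0) = 0.43×5.1/(1+0.74)×log₁₀(87.129/64.7)
    = 1.2603 × 0.12926 = 0.1629 m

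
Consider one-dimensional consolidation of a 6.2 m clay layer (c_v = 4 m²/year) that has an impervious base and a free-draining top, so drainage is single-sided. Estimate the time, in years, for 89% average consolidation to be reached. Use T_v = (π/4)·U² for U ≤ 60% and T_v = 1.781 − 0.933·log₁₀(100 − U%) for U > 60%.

Drainage path length: H_d = H = 6.2 m (single drainage).
U > 60%: T_v = 1.781 − 0.933·log₁₀(100 − 89) = 0.80938.
t = T_v·H_d²/c_v = 0.80938×6.2²/4 = 7.778 years.

t ≈ 7.78 years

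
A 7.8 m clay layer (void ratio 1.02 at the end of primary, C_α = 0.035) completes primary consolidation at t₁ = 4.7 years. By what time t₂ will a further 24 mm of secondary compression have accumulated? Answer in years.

t₂ ≈ 7.07 years

S_s = C_α·H/(1+e_p)·log₁₀(t₂/t₁) ⇒ log₁₀(t₂/t₁) = S_s·(1+e_p)/(C_α·H).
log₁₀(t₂/t₁) = 0.024 × (1+1.02) / (0.035×7.8) = 0.1776
t₂ = t₁ × 10^0.1776 = 4.7 × 1.505 = 7.074 years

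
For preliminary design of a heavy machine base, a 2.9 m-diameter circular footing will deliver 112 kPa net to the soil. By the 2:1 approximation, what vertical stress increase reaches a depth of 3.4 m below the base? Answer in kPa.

Δσ_z ≈ 23.7 kPa

By the 2:1 method the load spreads at 1 horizontal : 2 vertical, so at depth z the loaded area has grown by z in each plan dimension:
Δσ ≈ qD²/(D+z)² = 112×2.9²/(2.9+3.4)² = 23.732 kPa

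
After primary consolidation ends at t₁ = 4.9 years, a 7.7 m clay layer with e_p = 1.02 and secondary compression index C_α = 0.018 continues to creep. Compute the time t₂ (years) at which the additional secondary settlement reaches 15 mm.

t₂ ≈ 8.11 years

S_s = C_α·H/(1+e_p)·log₁₀(t₂/t₁) ⇒ log₁₀(t₂/t₁) = S_s·(1+e_p)/(C_α·H).
log₁₀(t₂/t₁) = 0.015 × (1+1.02) / (0.018×7.7) = 0.2186
t₂ = t₁ × 10^0.2186 = 4.9 × 1.654 = 8.106 years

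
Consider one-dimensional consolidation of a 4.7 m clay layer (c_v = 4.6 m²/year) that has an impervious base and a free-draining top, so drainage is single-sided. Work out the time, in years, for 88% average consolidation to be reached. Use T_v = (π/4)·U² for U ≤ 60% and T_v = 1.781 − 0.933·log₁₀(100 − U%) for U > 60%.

t ≈ 3.72 years

Drainage path length: H_d = H = 4.7 m (single drainage).
U > 60%: T_v = 1.781 − 0.933·log₁₀(100 − 88) = 0.77412.
t = T_v·H_d²/c_v = 0.77412×4.7²/4.6 = 3.717 years.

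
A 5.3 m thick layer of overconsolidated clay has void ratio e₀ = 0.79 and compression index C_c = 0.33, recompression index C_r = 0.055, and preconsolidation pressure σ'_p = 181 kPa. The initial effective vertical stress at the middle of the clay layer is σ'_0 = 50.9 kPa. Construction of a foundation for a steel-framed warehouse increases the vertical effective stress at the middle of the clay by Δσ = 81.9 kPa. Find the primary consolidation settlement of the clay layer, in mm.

S_c ≈ 67.8 mm

Final effective stress: σ'_f = 50.9 + 81.9 = 132.8 kPa.
σ'_f = 132.8 ≤ σ'_p = 181 kPa, so the clay remains overconsolidated and only the recompression index applies:
S_c = C_r·H/(1+e₀)·log₁₀(σ'_f/σ'_0) = 0.055×5.3/1.79×log₁₀(132.8/50.9)
    = 0.16285 × 0.41648 = 0.06782 m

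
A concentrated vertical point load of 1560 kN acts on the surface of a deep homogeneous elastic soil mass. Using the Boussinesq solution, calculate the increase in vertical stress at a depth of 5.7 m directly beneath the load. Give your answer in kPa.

Boussinesq vertical stress below a point load on an elastic half-space:
Δσ_z = 3P/(2πz²) · [1 + (r/z)²]^(−5/2)
r/z = 0/5.7 = 0; [1+(r/z)²]^(−5/2) = 1.
Δσ_z = 3×1560/(2π×5.7²) × 1 = 22.925 × 1 = 22.93 kPa

Δσ_z ≈ 22.9 kPa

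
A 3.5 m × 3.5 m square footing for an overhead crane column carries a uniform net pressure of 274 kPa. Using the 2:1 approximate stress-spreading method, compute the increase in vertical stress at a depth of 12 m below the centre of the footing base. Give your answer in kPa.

Δσ_z ≈ 14 kPa

By the 2:1 method the load spreads at 1 horizontal : 2 vertical, so at depth z the loaded area has grown by z in each plan dimension:
Δσ = qBL/((B+z)(L+z)) = 274×3.5×3.5/((3.5+12)(3.5+12)) = 13.971 kPa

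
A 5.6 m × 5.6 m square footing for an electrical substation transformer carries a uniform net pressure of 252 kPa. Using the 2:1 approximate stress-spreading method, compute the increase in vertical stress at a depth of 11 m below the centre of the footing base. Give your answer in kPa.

By the 2:1 method the load spreads at 1 horizontal : 2 vertical, so at depth z the loaded area has grown by z in each plan dimension:
Δσ = qBL/((B+z)(L+z)) = 252×5.6×5.6/((5.6+11)(5.6+11)) = 28.679 kPa

Δσ_z ≈ 28.7 kPa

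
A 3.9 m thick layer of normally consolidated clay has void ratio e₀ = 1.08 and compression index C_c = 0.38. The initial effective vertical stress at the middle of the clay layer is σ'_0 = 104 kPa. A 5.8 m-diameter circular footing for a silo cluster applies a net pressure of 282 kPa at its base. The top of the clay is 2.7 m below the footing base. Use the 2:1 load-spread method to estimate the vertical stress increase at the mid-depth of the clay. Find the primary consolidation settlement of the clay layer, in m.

S_c ≈ 0.188 m

Mid-depth of clay below the footing base: z = 2.7 + 3.9/2 = 4.65 m.
Stress increase at mid-clay by the 2:1 spreading method:
Δσ ≈ qD²/(D+z)² = 282×5.8²/(5.8+4.65)² = 86.871 kPa
Final effective stress: σ'_f = σ'_0 + Δσ = 104 + 86.871 = 190.87 kPa.
Normally consolidated clay, so the full stress increment lies on the virgin compression line:
S_c = C_c·H/(1+e₀)·log₁₀(σ'_f/σ'_0) = 0.38×3.9/(1+1.08)×log₁₀(190.87/104)
    = 0.7125 × 0.2637 = 0.1879 m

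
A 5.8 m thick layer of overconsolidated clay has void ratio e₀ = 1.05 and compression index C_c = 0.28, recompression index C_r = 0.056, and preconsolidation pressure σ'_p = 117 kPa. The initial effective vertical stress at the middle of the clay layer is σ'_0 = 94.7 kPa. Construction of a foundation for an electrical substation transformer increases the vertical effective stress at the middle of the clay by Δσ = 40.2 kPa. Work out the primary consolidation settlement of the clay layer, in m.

S_c ≈ 0.0635 m

Final effective stress: σ'_f = 94.7 + 40.2 = 134.9 kPa.
σ'_f = 134.9 > σ'_p = 117 kPa, so the stress path crosses the preconsolidation pressure — recompression up to σ'_p, then virgin compression beyond:
S_c = H/(1+e₀)·[C_r·log₁₀(σ'_p/σ'_0) + C_c·log₁₀(σ'_f/σ'_p)]
    = 5.8/2.05 × [0.056×log₁₀(117/94.7) + 0.28×log₁₀(134.9/117)]
    = 2.8293 × [0.0051428 + 0.017311] = 0.06353 m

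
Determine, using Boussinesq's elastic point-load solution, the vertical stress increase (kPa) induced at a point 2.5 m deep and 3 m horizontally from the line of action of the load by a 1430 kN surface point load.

Boussinesq vertical stress below a point load on an elastic half-space:
Δσ_z = 3P/(2πz²) · [1 + (r/z)²]^(−5/2)
r/z = 3/2.5 = 1.2; [1+(r/z)²]^(−5/2) = 0.10753.
Δσ_z = 3×1430/(2π×2.5²) × 0.10753 = 109.24 × 0.10753 = 11.75 kPa

Δσ_z ≈ 11.7 kPa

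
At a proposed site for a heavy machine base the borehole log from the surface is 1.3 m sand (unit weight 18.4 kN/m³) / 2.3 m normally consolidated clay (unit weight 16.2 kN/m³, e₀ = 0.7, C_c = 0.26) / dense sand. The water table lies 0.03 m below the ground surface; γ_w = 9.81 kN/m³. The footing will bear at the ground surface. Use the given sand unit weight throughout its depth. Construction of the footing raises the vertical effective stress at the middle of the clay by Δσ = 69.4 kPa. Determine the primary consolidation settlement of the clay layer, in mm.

Mid-depth of clay below the ground surface: z = 1.3 + 2.3/2 = 2.45 m.
Total vertical stress at mid-clay: σ_v = 18.4×1.3 + 16.2×1.15 = 42.55 kPa.
Pore pressure: u = 9.81×(2.45 − 0.03) = 23.74 kPa.
Initial effective stress: σ'_0 = σ_v − u = 42.55 − 23.74 = 18.81 kPa.
Final effective stress: σ'_f = σ'_0 + Δσ = 18.81 + 69.4 = 88.21 kPa.
Normally consolidated clay, so the full stress increment lies on the virgin compression line:
S_c = C_c·H/(1+e₀)·log₁₀(σ'_f/σ'_0) = 0.26×2.3/(1+0.7)×log₁₀(88.21/18.81)
    = 0.35176 × 0.67113 = 0.2361 m

S_c ≈ 236 mm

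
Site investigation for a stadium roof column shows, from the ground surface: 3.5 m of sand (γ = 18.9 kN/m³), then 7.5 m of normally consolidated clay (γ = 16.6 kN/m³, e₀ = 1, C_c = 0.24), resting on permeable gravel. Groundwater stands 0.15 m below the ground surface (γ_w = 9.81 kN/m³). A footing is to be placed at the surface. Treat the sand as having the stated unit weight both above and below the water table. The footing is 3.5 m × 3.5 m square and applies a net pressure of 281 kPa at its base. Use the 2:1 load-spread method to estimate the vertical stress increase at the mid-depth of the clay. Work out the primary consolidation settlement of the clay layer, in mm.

Mid-depth of clay below the ground surface: z = 3.5 + 7.5/2 = 7.25 m.
Total vertical stress at mid-clay: σ_v = 18.9×3.5 + 16.6×3.75 = 128.4 kPa.
Pore pressure: u = 9.81×(7.25 − 0.15) = 69.651 kPa.
Initial effective stress: σ'_0 = σ_v − u = 128.4 − 69.651 = 58.749 kPa.
Stress increase at mid-clay by the 2:1 spreading method:
Δσ = qBL/((B+z)(L+z)) = 281×3.5×3.5/((3.5+7.25)(3.5+7.25)) = 29.787 kPa
Final effective stress: σ'_f = σ'_0 + Δσ = 58.749 + 29.787 = 88.536 kPa.
Normally consolidated clay, so the full stress increment lies on the virgin compression line:
S_c = C_c·H/(1+e₀)·log₁₀(σ'_f/σ'_0) = 0.24×7.5/(1+1)×log₁₀(88.536/58.749)
    = 0.9 × 0.17812 = 0.1603 m

S_c ≈ 160 mm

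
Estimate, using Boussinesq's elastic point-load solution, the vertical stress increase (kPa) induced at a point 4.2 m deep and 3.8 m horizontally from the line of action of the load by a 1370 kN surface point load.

Boussinesq vertical stress below a point load on an elastic half-space:
Δσ_z = 3P/(2πz²) · [1 + (r/z)²]^(−5/2)
r/z = 3.8/4.2 = 0.90476; [1+(r/z)²]^(−5/2) = 0.22421.
Δσ_z = 3×1370/(2π×4.2²) × 0.22421 = 37.082 × 0.22421 = 8.314 kPa

Δσ_z ≈ 8.31 kPa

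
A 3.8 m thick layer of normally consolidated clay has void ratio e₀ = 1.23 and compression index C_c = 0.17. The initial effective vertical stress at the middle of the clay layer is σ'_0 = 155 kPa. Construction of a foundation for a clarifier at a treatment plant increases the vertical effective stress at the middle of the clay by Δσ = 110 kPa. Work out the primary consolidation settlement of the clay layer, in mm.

S_c ≈ 67.5 mm

Final effective stress: σ'_f = σ'_0 + Δσ = 155 + 110 = 265 kPa.
Normally consolidated clay, so the full stress increment lies on the virgin compression line:
S_c = C_c·H/(1+e₀)·log₁₀(σ'_f/σ'_0) = 0.17×3.8/(1+1.23)×log₁₀(265/155)
    = 0.28969 × 0.23291 = 0.06747 m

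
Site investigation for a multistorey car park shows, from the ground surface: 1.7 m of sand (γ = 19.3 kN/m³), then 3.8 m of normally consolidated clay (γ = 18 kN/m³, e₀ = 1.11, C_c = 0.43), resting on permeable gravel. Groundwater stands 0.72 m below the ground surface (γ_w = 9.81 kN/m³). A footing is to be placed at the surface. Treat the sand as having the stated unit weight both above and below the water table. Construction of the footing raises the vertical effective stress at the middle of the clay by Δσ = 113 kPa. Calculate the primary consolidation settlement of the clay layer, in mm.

S_c ≈ 459 mm

Mid-depth of clay below the ground surface: z = 1.7 + 3.8/2 = 3.6 m.
Total vertical stress at mid-clay: σ_v = 19.3×1.7 + 18×1.9 = 67.01 kPa.
Pore pressure: u = 9.81×(3.6 − 0.72) = 28.253 kPa.
Initial effective stress: σ'_0 = σ_v − u = 67.01 − 28.253 = 38.757 kPa.
Final effective stress: σ'_f = σ'_0 + Δσ = 38.757 + 113 = 151.76 kPa.
Normally consolidated clay, so the full stress increment lies on the virgin compression line:
S_c = C_c·H/(1+e₀)·log₁₀(σ'_f/σ'_0) = 0.43×3.8/(1+1.11)×log₁₀(151.76/38.757)
    = 0.77441 × 0.59281 = 0.4591 m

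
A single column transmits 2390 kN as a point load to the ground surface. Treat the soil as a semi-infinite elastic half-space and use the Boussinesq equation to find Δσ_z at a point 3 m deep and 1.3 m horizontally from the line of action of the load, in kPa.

Boussinesq vertical stress below a point load on an elastic half-space:
Δσ_z = 3P/(2πz²) · [1 + (r/z)²]^(−5/2)
r/z = 1.3/3 = 0.43333; [1+(r/z)²]^(−5/2) = 0.65037.
Δσ_z = 3×2390/(2π×3²) × 0.65037 = 126.79 × 0.65037 = 82.46 kPa

Δσ_z ≈ 82.5 kPa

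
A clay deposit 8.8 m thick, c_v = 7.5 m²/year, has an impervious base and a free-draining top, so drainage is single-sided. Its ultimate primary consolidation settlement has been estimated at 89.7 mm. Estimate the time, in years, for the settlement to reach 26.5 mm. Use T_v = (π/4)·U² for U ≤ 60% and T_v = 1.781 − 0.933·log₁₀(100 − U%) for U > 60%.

t ≈ 0.708 years

Drainage path length: H_d = H = 8.8 m (single drainage).
U = S(t)/S_ult = 26.5/89.7 = 0.2954.
U ≤ 60%: T_v = (π/4)·U² = (π/4)×0.29543² = 0.068548.
t = T_v·H_d²/c_v = 0.068548×8.8²/7.5 = 0.7078 years.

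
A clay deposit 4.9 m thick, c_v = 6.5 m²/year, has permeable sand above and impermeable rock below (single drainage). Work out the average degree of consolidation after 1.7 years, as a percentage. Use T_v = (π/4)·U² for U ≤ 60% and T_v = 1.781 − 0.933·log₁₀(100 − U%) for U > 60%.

Drainage path length: H_d = H = 4.9 m (single drainage).
T_v = c_v·t/H_d² = 6.5×1.7/4.9² = 0.46022.
T_v = 0.46022 corresponds to the U > 60% branch:
U = 1 − 10^((1.781 − T_v)/0.933)/100 = 0.7396

U ≈ 74 %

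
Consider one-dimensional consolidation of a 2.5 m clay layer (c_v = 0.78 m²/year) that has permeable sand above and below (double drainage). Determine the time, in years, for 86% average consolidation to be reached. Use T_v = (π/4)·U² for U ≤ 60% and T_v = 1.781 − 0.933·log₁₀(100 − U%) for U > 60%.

t ≈ 1.43 years

Drainage path length: H_d = H/2 = 1.25 m (double drainage).
U > 60%: T_v = 1.781 − 0.933·log₁₀(100 − 86) = 0.71166.
t = T_v·H_d²/c_v = 0.71166×1.25²/0.78 = 1.426 years.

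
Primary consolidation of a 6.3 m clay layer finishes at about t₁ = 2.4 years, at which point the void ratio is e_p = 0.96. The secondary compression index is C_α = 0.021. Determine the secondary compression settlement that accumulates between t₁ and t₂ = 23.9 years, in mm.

Secondary compression: S_s = C_α·H/(1+e_p)·log₁₀(t₂/t₁)
S_s = 0.021×6.3/(1+0.96)×log₁₀(23.9/2.4)
    = 0.0675 × 0.9982 = 0.06738 m

S_s ≈ 67.4 mm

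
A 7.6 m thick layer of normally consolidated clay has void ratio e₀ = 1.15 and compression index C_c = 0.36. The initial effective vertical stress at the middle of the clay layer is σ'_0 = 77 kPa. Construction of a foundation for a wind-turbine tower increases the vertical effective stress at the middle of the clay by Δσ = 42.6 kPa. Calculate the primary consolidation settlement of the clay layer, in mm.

S_c ≈ 243 mm

Final effective stress: σ'_f = σ'_0 + Δσ = 77 + 42.6 = 119.6 kPa.
Normally consolidated clay, so the full stress increment lies on the virgin compression line:
S_c = C_c·H/(1+e₀)·log₁₀(σ'_f/σ'_0) = 0.36×7.6/(1+1.15)×log₁₀(119.6/77)
    = 1.2726 × 0.19124 = 0.2434 m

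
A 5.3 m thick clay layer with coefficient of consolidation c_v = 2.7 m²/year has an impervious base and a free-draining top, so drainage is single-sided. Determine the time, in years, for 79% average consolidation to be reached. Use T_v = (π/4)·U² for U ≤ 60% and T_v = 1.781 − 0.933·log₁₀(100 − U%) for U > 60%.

t ≈ 5.69 years

Drainage path length: H_d = H = 5.3 m (single drainage).
U > 60%: T_v = 1.781 − 0.933·log₁₀(100 − 79) = 0.54737.
t = T_v·H_d²/c_v = 0.54737×5.3²/2.7 = 5.695 years.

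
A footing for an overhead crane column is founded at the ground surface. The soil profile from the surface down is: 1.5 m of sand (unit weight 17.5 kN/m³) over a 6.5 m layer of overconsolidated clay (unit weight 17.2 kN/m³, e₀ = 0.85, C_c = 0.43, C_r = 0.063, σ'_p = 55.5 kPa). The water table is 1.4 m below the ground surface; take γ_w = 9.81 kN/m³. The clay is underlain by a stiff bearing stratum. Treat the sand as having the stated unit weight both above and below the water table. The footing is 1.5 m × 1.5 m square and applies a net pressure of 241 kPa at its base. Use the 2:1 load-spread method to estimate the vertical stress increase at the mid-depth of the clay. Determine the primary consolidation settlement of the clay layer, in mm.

S_c ≈ 96.3 mm

Mid-depth of clay below the ground surface: z = 1.5 + 6.5/2 = 4.75 m.
Total vertical stress at mid-clay: σ_v = 17.5×1.5 + 17.2×3.25 = 82.15 kPa.
Pore pressure: u = 9.81×(4.75 − 1.4) = 32.864 kPa.
Initial effective stress: σ'_0 = σ_v − u = 82.15 − 32.864 = 49.286 kPa.
Stress increase at mid-clay by the 2:1 spreading method:
Δσ = qBL/((B+z)(L+z)) = 241×1.5×1.5/((1.5+4.75)(1.5+4.75)) = 13.882 kPa
Final effective stress: σ'_f = 49.286 + 13.882 = 63.168 kPa.
σ'_f = 63.168 > σ'_p = 55.5 kPa, so the stress path crosses the preconsolidation pressure — recompression up to σ'_p, then virgin compression beyond:
S_c = H/(1+e₀)·[C_r·log₁₀(σ'_p/σ'_0) + C_c·log₁₀(σ'_f/σ'_p)]
    = 6.5/1.85 × [0.063×log₁₀(55.5/49.286) + 0.43×log₁₀(63.168/55.5)]
    = 3.5135 × [0.0032489 + 0.024168] = 0.09633 m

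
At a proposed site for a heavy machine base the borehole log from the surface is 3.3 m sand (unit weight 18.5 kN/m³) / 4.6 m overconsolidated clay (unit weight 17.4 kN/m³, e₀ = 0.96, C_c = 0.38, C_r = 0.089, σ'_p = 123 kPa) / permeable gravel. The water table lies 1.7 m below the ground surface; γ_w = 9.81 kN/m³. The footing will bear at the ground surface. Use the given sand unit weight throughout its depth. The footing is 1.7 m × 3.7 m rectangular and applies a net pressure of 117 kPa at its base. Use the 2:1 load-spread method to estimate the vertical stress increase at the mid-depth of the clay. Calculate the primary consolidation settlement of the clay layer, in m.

Mid-depth of clay below the ground surface: z = 3.3 + 4.6/2 = 5.6 m.
Total vertical stress at mid-clay: σ_v = 18.5×3.3 + 17.4×2.3 = 101.07 kPa.
Pore pressure: u = 9.81×(5.6 − 1.7) = 38.259 kPa.
Initial effective stress: σ'_0 = σ_v − u = 101.07 − 38.259 = 62.811 kPa.
Stress increase at mid-clay by the 2:1 spreading method:
Δσ = qBL/((B+z)(L+z)) = 117×1.7×3.7/((1.7+5.6)(3.7+5.6)) = 10.84 kPa
Final effective stress: σ'_f = 62.811 + 10.84 = 73.651 kPa.
σ'_f = 73.651 ≤ σ'_p = 123 kPa, so the clay remains overconsolidated and only the recompression index applies:
S_c = C_r·H/(1+e₀)·log₁₀(σ'_f/σ'_0) = 0.089×4.6/1.96×log₁₀(73.651/62.811)
    = 0.20887 × 0.069143 = 0.01444 m

S_c ≈ 0.0144 m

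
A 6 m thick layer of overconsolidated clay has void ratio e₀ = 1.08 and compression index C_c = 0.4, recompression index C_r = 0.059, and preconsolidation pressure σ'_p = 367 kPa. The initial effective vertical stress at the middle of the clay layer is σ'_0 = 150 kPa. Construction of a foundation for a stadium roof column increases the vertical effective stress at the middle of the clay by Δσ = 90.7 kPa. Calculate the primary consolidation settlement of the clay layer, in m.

Final effective stress: σ'_f = 150 + 90.7 = 240.7 kPa.
σ'_f = 240.7 ≤ σ'_p = 367 kPa, so the clay remains overconsolidated and only the recompression index applies:
S_c = C_r·H/(1+e₀)·log₁₀(σ'_f/σ'_0) = 0.059×6/2.08×log₁₀(240.7/150)
    = 0.17019 × 0.20538 = 0.03495 m

S_c ≈ 0.035 m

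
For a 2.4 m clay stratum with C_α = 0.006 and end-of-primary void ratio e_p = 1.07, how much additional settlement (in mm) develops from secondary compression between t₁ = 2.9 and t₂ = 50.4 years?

Secondary compression: S_s = C_α·H/(1+e_p)·log₁₀(t₂/t₁)
S_s = 0.006×2.4/(1+1.07)×log₁₀(50.4/2.9)
    = 0.006957 × 1.24 = 0.008626 m

S_s ≈ 8.63 mm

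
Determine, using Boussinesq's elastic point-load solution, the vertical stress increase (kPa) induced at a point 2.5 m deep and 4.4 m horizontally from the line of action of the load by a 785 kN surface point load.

Boussinesq vertical stress below a point load on an elastic half-space:
Δσ_z = 3P/(2πz²) · [1 + (r/z)²]^(−5/2)
r/z = 4.4/2.5 = 1.76; [1+(r/z)²]^(−5/2) = 0.029422.
Δσ_z = 3×785/(2π×2.5²) × 0.029422 = 59.97 × 0.029422 = 1.764 kPa

Δσ_z ≈ 1.76 kPa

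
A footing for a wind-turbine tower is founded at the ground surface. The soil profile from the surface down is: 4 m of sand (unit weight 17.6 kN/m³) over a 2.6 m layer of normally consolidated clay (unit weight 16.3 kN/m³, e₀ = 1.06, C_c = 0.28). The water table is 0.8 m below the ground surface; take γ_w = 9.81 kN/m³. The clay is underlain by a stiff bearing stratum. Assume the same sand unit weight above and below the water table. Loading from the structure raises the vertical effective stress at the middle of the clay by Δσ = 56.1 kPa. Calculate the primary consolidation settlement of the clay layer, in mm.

Mid-depth of clay below the ground surface: z = 4 + 2.6/2 = 5.3 m.
Total vertical stress at mid-clay: σ_v = 17.6×4 + 16.3×1.3 = 91.59 kPa.
Pore pressure: u = 9.81×(5.3 − 0.8) = 44.145 kPa.
Initial effective stress: σ'_0 = σ_v − u = 91.59 − 44.145 = 47.445 kPa.
Final effective stress: σ'_f = σ'_0 + Δσ = 47.445 + 56.1 = 103.55 kPa.
Normally consolidated clay, so the full stress increment lies on the virgin compression line:
S_c = C_c·H/(1+e₀)·log₁₀(σ'_f/σ'_0) = 0.28×2.6/(1+1.06)×log₁₀(103.55/47.445)
    = 0.3534 × 0.33896 = 0.1198 m

S_c ≈ 120 mm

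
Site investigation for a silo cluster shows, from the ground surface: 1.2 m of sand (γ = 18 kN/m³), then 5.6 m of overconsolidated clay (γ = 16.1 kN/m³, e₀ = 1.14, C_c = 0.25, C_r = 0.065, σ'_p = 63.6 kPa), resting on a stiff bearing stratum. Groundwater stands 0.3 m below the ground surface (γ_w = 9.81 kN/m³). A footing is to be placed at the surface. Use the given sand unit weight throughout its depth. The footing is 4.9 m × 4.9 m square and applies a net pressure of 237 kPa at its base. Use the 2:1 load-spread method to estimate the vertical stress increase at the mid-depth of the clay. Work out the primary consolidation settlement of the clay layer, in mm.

Mid-depth of clay below the ground surface: z = 1.2 + 5.6/2 = 4 m.
Total vertical stress at mid-clay: σ_v = 18×1.2 + 16.1×2.8 = 66.68 kPa.
Pore pressure: u = 9.81×(4 − 0.3) = 36.297 kPa.
Initial effective stress: σ'_0 = σ_v − u = 66.68 − 36.297 = 30.383 kPa.
Stress increase at mid-clay by the 2:1 spreading method:
Δσ = qBL/((B+z)(L+z)) = 237×4.9×4.9/((4.9+4)(4.9+4)) = 71.839 kPa
Final effective stress: σ'_f = 30.383 + 71.839 = 102.22 kPa.
σ'_f = 102.22 > σ'_p = 63.6 kPa, so the stress path crosses the preconsolidation pressure — recompression up to σ'_p, then virgin compression beyond:
S_c = H/(1+e₀)·[C_r·log₁₀(σ'_p/σ'_0) + C_c·log₁₀(σ'_f/σ'_p)]
    = 5.6/2.14 × [0.065×log₁₀(63.6/30.383) + 0.25×log₁₀(102.22/63.6)]
    = 2.6168 × [0.020854 + 0.05152] = 0.1894 m

S_c ≈ 189 mm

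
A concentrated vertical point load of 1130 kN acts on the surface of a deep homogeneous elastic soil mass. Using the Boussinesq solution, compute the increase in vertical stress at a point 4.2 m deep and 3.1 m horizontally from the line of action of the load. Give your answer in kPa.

Δσ_z ≈ 10.3 kPa

Boussinesq vertical stress below a point load on an elastic half-space:
Δσ_z = 3P/(2πz²) · [1 + (r/z)²]^(−5/2)
r/z = 3.1/4.2 = 0.7381; [1+(r/z)²]^(−5/2) = 0.33716.
Δσ_z = 3×1130/(2π×4.2²) × 0.33716 = 30.586 × 0.33716 = 10.31 kPa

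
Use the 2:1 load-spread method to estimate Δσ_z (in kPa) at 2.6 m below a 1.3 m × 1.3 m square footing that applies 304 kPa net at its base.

Δσ_z ≈ 33.8 kPa

By the 2:1 method the load spreads at 1 horizontal : 2 vertical, so at depth z the loaded area has grown by z in each plan dimension:
Δσ = qBL/((B+z)(L+z)) = 304×1.3×1.3/((1.3+2.6)(1.3+2.6)) = 33.778 kPa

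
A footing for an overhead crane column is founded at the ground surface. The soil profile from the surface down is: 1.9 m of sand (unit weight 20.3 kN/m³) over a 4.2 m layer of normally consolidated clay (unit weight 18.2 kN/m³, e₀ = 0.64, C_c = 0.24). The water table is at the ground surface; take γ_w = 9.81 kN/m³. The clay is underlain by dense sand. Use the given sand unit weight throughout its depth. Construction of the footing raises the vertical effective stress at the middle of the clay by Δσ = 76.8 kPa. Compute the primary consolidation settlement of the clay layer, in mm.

S_c ≈ 297 mm

Mid-depth of clay below the ground surface: z = 1.9 + 4.2/2 = 4 m.
Total vertical stress at mid-clay: σ_v = 20.3×1.9 + 18.2×2.1 = 76.79 kPa.
Pore pressure: u = 9.81×(4 − 0) = 39.24 kPa.
Initial effective stress: σ'_0 = σ_v − u = 76.79 − 39.24 = 37.55 kPa.
Final effective stress: σ'_f = σ'_0 + Δσ = 37.55 + 76.8 = 114.35 kPa.
Normally consolidated clay, so the full stress increment lies on the virgin compression line:
S_c = C_c·H/(1+e₀)·log₁₀(σ'_f/σ'_0) = 0.24×4.2/(1+0.64)×log₁₀(114.35/37.55)
    = 0.61463 × 0.48363 = 0.2973 m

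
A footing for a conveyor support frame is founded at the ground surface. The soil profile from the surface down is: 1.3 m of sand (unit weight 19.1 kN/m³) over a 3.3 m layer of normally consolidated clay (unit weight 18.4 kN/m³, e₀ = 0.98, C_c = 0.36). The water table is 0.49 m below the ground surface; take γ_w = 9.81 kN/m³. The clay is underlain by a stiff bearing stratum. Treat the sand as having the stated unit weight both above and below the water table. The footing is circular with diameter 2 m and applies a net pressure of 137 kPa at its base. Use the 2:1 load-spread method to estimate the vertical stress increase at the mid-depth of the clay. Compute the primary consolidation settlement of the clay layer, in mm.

Mid-depth of clay below the ground surface: z = 1.3 + 3.3/2 = 2.95 m.
Total vertical stress at mid-clay: σ_v = 19.1×1.3 + 18.4×1.65 = 55.19 kPa.
Pore pressure: u = 9.81×(2.95 − 0.49) = 24.133 kPa.
Initial effective stress: σ'_0 = σ_v − u = 55.19 − 24.133 = 31.057 kPa.
Stress increase at mid-clay by the 2:1 spreading method:
Δσ ≈ qD²/(D+z)² = 137×2²/(2+2.95)² = 22.365 kPa
Final effective stress: σ'_f = σ'_0 + Δσ = 31.057 + 22.365 = 53.422 kPa.
Normally consolidated clay, so the full stress increment lies on the virgin compression line:
S_c = C_c·H/(1+e₀)·log₁₀(σ'_f/σ'_0) = 0.36×3.3/(1+0.98)×log₁₀(53.422/31.057)
    = 0.6 × 0.23556 = 0.1413 m

S_c ≈ 141 mm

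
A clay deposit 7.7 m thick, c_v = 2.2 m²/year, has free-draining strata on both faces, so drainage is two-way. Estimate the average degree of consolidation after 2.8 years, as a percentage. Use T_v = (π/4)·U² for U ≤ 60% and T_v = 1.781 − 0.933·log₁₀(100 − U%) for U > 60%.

Drainage path length: H_d = H/2 = 3.85 m (double drainage).
T_v = c_v·t/H_d² = 2.2×2.8/3.85² = 0.41558.
T_v = 0.41558 corresponds to the U > 60% branch:
U = 1 − 10^((1.781 − T_v)/0.933)/100 = 0.7093

U ≈ 70.9 %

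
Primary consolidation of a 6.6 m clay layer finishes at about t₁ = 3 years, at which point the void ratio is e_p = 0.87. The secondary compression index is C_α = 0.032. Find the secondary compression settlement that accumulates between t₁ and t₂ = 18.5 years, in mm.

Secondary compression: S_s = C_α·H/(1+e_p)·log₁₀(t₂/t₁)
S_s = 0.032×6.6/(1+0.87)×log₁₀(18.5/3)
    = 0.1129 × 0.7901 = 0.08923 m

S_s ≈ 89.2 mm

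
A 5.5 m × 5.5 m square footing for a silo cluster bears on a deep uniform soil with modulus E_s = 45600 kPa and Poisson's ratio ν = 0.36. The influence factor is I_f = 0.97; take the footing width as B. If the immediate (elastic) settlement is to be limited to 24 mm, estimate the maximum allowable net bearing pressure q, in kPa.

S_e = q·B·(1−ν²)/E_s · I_f  ⇒  q = S_e·E_s / (B·(1−ν²)·I_f).
q = 0.024 × 45600 / (5.5 × 0.8704 × 0.97) = 235.7 kPa

q ≈ 236 kPa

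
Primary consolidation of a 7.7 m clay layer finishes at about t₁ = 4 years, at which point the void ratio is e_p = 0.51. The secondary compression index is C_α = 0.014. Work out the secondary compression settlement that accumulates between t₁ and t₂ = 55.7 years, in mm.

S_s ≈ 81.7 mm

Secondary compression: S_s = C_α·H/(1+e_p)·log₁₀(t₂/t₁)
S_s = 0.014×7.7/(1+0.51)×log₁₀(55.7/4)
    = 0.07139 × 1.144 = 0.08166 m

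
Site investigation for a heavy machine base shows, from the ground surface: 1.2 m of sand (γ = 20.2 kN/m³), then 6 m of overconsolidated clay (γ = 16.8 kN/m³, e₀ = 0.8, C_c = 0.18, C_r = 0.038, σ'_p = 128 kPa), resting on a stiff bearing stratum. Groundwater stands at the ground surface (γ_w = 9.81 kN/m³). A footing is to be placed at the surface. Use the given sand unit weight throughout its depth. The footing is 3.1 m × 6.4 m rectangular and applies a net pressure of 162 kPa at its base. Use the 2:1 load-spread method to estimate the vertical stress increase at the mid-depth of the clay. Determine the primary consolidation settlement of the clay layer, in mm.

S_c ≈ 44.4 mm

Mid-depth of clay below the ground surface: z = 1.2 + 6/2 = 4.2 m.
Total vertical stress at mid-clay: σ_v = 20.2×1.2 + 16.8×3 = 74.64 kPa.
Pore pressure: u = 9.81×(4.2 − 0) = 41.202 kPa.
Initial effective stress: σ'_0 = σ_v − u = 74.64 − 41.202 = 33.438 kPa.
Stress increase at mid-clay by the 2:1 spreading method:
Δσ = qBL/((B+z)(L+z)) = 162×3.1×6.4/((3.1+4.2)(6.4+4.2)) = 41.536 kPa
Final effective stress: σ'_f = 33.438 + 41.536 = 74.974 kPa.
σ'_f = 74.974 ≤ σ'_p = 128 kPa, so the clay remains overconsolidated and only the recompression index applies:
S_c = C_r·H/(1+e₀)·log₁₀(σ'_f/σ'_0) = 0.038×6/1.8×log₁₀(74.974/33.438)
    = 0.12667 × 0.35067 = 0.04442 m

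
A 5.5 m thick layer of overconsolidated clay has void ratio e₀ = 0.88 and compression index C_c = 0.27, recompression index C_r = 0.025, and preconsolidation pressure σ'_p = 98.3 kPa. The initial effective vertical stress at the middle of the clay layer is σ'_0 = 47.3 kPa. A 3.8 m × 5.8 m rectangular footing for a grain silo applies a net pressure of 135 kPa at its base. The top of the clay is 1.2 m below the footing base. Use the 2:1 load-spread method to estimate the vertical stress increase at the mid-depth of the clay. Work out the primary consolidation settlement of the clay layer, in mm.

S_c ≈ 19.2 mm

Mid-depth of clay below the footing base: z = 1.2 + 5.5/2 = 3.95 m.
Stress increase at mid-clay by the 2:1 spreading method:
Δσ = qBL/((B+z)(L+z)) = 135×3.8×5.8/((3.8+3.95)(5.8+3.95)) = 39.377 kPa
Final effective stress: σ'_f = 47.3 + 39.377 = 86.677 kPa.
σ'_f = 86.677 ≤ σ'_p = 98.3 kPa, so the clay remains overconsolidated and only the recompression index applies:
S_c = C_r·H/(1+e₀)·log₁₀(σ'_f/σ'_0) = 0.025×5.5/1.88×log₁₀(86.677/47.3)
    = 0.073138 × 0.26304 = 0.01924 m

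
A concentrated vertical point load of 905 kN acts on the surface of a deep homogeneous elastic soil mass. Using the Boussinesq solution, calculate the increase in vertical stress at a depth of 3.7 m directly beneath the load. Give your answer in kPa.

Δσ_z ≈ 31.6 kPa

Boussinesq vertical stress below a point load on an elastic half-space:
Δσ_z = 3P/(2πz²) · [1 + (r/z)²]^(−5/2)
r/z = 0/3.7 = 0; [1+(r/z)²]^(−5/2) = 1.
Δσ_z = 3×905/(2π×3.7²) × 1 = 31.564 × 1 = 31.56 kPa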